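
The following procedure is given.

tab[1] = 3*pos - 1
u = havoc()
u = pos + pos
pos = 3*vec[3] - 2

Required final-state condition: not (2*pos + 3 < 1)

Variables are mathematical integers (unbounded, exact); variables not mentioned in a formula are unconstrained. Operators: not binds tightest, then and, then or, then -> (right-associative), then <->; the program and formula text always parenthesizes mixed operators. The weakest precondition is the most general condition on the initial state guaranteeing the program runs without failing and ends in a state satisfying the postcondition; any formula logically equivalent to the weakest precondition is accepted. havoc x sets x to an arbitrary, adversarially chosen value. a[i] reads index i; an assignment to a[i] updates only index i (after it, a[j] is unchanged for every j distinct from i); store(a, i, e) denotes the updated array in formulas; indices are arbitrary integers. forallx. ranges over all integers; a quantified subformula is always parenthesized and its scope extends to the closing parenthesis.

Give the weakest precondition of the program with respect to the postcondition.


Working backward. After the program, the postcondition not (2*pos + 3 < 1) must hold; in canonical form it is not (2*pos < -2).
Before pos := 3*vec[3] - 2: not (6*vec[3] < 2)
Before u := pos + pos: not (6*vec[3] < 2)
Before havoc u: not (6*vec[3] < 2)
Before tab[1] := 3*pos - 1: not (6*vec[3] < 2)
Answer: WP = not (6*vec[3] < 2)


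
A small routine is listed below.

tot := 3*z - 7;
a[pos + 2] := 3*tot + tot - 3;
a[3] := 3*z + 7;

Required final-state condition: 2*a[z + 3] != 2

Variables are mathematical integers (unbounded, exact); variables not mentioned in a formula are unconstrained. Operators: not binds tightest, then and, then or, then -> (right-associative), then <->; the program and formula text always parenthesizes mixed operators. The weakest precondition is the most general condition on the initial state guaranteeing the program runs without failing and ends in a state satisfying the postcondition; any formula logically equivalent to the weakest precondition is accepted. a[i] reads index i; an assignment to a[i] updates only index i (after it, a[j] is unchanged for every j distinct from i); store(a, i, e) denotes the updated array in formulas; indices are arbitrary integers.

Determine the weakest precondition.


Working backward. After the program, 2*a[z + 3] != 2 must hold.
Before a[3] := 3*z + 7: 2*store(a, 3, 3*z + 7)[z + 3] != 2
Before a[pos + 2] := 3*tot + tot - 3: 2*store(store(a, pos + 2, 4*tot - 3), 3, 3*z + 7)[z + 3] != 2
Before tot := 3*z - 7: 2*store(store(a, pos + 2, 12*z - 31), 3, 3*z + 7)[z + 3] != 2
Answer: WP = 2*store(store(a, pos + 2, 12*z - 31), 3, 3*z + 7)[z + 3] != 2


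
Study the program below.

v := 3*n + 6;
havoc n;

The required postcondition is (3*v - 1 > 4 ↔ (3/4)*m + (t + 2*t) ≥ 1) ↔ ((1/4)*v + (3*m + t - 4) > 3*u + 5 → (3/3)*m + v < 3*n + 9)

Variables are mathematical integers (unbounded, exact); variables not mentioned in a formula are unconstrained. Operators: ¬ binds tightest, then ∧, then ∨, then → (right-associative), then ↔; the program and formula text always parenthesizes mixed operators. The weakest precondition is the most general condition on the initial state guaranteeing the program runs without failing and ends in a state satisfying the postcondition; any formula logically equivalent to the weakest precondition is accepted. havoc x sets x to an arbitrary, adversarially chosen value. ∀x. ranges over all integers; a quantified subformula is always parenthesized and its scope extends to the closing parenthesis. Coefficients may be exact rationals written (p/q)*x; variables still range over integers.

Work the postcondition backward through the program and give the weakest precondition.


Working backward. After the program, the postcondition (3*v - 1 > 4 ↔ (3/4)*m + (t + 2*t) ≥ 1) ↔ ((1/4)*v + (3*m + t - 4) > 3*u + 5 → (3/3)*m + v < 3*n + 9) must hold; in canonical form it is (3*v > 5 ↔ (3/4)*m + 3*t ≥ 1) ↔ (3*m + t + (1/4)*v > 3*u + 9 → m + v < 3*n + 9).
Before havoc n: ∀n_1. ((3*v > 5 ↔ (3/4)*m + 3*t ≥ 1) ↔ (3*m + t + (1/4)*v > 3*u + 9 → m + v < 3*n_1 + 9))
Before v := 3*n + 6: ∀n_1. ((9*n > -13 ↔ (3/4)*m + 3*t ≥ 1) ↔ (3*m + (3/4)*n + t > 3*u + 15/2 → m + 3*n < 3*n_1 + 3))
Answer: WP = ∀n_1. ((9*n > -13 ↔ (3/4)*m + 3*t ≥ 1) ↔ (3*m + (3/4)*n + t > 3*u + 15/2 → m + 3*n < 3*n_1 + 3))


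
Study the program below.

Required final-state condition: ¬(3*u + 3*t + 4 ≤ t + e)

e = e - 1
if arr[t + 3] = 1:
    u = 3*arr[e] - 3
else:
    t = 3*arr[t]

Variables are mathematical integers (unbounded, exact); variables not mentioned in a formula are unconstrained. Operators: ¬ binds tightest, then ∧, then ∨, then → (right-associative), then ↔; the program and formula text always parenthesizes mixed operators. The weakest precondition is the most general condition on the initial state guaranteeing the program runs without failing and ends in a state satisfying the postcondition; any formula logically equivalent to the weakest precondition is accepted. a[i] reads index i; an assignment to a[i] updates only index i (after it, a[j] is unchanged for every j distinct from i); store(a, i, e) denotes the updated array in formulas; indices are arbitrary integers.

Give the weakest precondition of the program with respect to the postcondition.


Working backward. After the program, the postcondition ¬(3*u + 3*t + 4 ≤ t + e) must hold; in canonical form it is ¬(2*t + 3*u ≤ e - 4).
Then branch requires ¬(9*arr[e] + 2*t ≤ e + 5); else branch requires ¬(6*arr[t] + 3*u ≤ e - 4).
Before the if: (arr[t + 3] = 1 → (¬(9*arr[e] + 2*t ≤ e + 5))) ∧ ((¬(arr[t + 3] = 1)) → (¬(6*arr[t] + 3*u ≤ e - 4)))
Before e := e - 1: (arr[t + 3] = 1 → (¬(9*arr[e - 1] + 2*t ≤ e + 4))) ∧ ((¬(arr[t + 3] = 1)) → (¬(6*arr[t] + 3*u ≤ e - 5)))
Answer: WP = (arr[t + 3] = 1 → (¬(9*arr[e - 1] + 2*t ≤ e + 4))) ∧ ((¬(arr[t + 3] = 1)) → (¬(6*arr[t] + 3*u ≤ e - 5)))


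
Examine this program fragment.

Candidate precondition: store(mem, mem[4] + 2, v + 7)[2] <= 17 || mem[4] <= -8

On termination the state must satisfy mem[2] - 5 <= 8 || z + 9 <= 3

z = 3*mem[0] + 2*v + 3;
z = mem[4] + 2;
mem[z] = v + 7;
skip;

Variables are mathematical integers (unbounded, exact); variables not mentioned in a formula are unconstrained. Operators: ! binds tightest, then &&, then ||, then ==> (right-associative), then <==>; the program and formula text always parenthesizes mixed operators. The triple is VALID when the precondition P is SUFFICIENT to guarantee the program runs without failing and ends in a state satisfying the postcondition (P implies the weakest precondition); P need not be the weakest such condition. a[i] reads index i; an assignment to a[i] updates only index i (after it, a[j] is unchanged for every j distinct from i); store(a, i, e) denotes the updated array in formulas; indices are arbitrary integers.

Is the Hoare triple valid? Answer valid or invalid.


Working backward. After the program, the postcondition mem[2] - 5 <= 8 || z + 9 <= 3 must hold; in canonical form it is mem[2] <= 13 || z <= -6.
Before skip: mem[2] <= 13 || z <= -6
Before mem[z] := v + 7: store(mem, z, v + 7)[2] <= 13 || z <= -6
Before z := mem[4] + 2: store(mem, mem[4] + 2, v + 7)[2] <= 13 || mem[4] <= -8
Before z := 3*mem[0] + 2*v + 3: store(mem, mem[4] + 2, v + 7)[2] <= 13 || mem[4] <= -8
The weakest precondition is store(mem, mem[4] + 2, v + 7)[2] <= 13 || mem[4] <= -8.
Check whether store(mem, mem[4] + 2, v + 7)[2] <= 17 || mem[4] <= -8 implies it.
Countermodel: at the initial state mem = {[1] = 3, [2] = 14, [4] = -1, elsewhere 3}, v = -2, the precondition holds but the weakest precondition fails.
Answer: invalid


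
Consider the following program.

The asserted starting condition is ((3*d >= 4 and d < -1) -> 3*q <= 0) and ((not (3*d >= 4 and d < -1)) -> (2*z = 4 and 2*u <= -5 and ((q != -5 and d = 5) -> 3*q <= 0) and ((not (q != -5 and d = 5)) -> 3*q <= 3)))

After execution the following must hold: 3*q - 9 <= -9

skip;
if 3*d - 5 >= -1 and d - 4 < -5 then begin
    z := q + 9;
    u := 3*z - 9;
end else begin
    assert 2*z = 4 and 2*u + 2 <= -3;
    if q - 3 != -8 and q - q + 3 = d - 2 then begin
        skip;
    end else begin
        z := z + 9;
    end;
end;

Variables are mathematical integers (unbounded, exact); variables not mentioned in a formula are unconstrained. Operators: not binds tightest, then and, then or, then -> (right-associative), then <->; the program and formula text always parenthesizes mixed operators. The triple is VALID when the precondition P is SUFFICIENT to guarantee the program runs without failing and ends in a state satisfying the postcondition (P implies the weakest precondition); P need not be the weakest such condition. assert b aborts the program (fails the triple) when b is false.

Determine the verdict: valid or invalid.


Working backward. After the program, the postcondition 3*q - 9 <= -9 must hold; in canonical form it is 3*q <= 0.
Then branch requires 3*q <= 0; else branch requires 2*z = 4 and 2*u <= -5 and ((q != -5 and d = 5) -> 3*q <= 0) and ((not (q != -5 and d = 5)) -> 3*q <= 0).
Before the if: ((3*d >= 4 and d < -1) -> 3*q <= 0) and ((not (3*d >= 4 and d < -1)) -> (2*z = 4 and 2*u <= -5 and ((q != -5 and d = 5) -> 3*q <= 0) and ((not (q != -5 and d = 5)) -> 3*q <= 0)))
Before skip: ((3*d >= 4 and d < -1) -> 3*q <= 0) and ((not (3*d >= 4 and d < -1)) -> (2*z = 4 and 2*u <= -5 and ((q != -5 and d = 5) -> 3*q <= 0) and ((not (q != -5 and d = 5)) -> 3*q <= 0)))
The weakest precondition is ((3*d >= 4 and d < -1) -> 3*q <= 0) and ((not (3*d >= 4 and d < -1)) -> (2*z = 4 and 2*u <= -5 and ((q != -5 and d = 5) -> 3*q <= 0) and ((not (q != -5 and d = 5)) -> 3*q <= 0))).
Check whether ((3*d >= 4 and d < -1) -> 3*q <= 0) and ((not (3*d >= 4 and d < -1)) -> (2*z = 4 and 2*u <= -5 and ((q != -5 and d = 5) -> 3*q <= 0) and ((not (q != -5 and d = 5)) -> 3*q <= 3))) implies it.
Countermodel: at the initial state d = 6, q = 1, u = -3, z = 2, the precondition holds but the weakest precondition fails.
Answer: invalid


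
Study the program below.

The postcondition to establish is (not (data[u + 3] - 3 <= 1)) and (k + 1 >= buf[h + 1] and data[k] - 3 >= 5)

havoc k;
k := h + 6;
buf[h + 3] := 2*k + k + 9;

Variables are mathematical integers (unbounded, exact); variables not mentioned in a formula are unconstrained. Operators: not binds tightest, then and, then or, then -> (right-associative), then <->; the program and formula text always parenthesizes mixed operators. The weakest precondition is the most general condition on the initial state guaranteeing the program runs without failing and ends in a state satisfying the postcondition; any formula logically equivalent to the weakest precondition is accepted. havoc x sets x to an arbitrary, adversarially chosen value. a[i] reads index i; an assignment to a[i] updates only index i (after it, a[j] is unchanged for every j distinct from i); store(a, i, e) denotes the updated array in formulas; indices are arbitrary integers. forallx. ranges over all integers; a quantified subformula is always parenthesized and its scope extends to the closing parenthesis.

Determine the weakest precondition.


Working backward. After the program, the postcondition (not (data[u + 3] - 3 <= 1)) and (k + 1 >= buf[h + 1] and data[k] - 3 >= 5) must hold; in canonical form it is (not (data[u + 3] <= 4)) and k >= buf[h + 1] - 1 and data[k] >= 8.
Before buf[h + 3] := 2*k + k + 9: (not (data[u + 3] <= 4)) and k >= store(buf, h + 3, 3*k + 9)[h + 1] - 1 and data[k] >= 8
Before k := h + 6: (not (data[u + 3] <= 4)) and h >= store(buf, h + 3, 3*h + 27)[h + 1] - 7 and data[h + 6] >= 8
Before havoc k: (not (data[u + 3] <= 4)) and h >= store(buf, h + 3, 3*h + 27)[h + 1] - 7 and data[h + 6] >= 8
Answer: WP = (not (data[u + 3] <= 4)) and h >= store(buf, h + 3, 3*h + 27)[h + 1] - 7 and data[h + 6] >= 8


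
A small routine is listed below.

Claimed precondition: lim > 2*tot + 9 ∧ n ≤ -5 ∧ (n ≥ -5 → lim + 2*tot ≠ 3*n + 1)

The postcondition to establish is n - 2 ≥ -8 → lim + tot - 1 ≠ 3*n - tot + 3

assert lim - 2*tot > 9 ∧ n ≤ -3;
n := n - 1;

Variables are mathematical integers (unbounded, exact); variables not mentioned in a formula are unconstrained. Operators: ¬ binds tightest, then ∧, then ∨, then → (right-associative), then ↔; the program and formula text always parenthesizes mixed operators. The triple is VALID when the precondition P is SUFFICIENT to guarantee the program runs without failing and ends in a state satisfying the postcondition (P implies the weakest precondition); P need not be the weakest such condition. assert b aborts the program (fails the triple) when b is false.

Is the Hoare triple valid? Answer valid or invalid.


Working backward. After the program, the postcondition n - 2 ≥ -8 → lim + tot - 1 ≠ 3*n - tot + 3 must hold; in canonical form it is n ≥ -6 → lim + 2*tot ≠ 3*n + 4.
Before n := n - 1: n ≥ -5 → lim + 2*tot ≠ 3*n + 1
Before assert lim - 2*tot > 9 ∧ n ≤ -3: lim > 2*tot + 9 ∧ n ≤ -3 ∧ (n ≥ -5 → lim + 2*tot ≠ 3*n + 1)
The weakest precondition is lim > 2*tot + 9 ∧ n ≤ -3 ∧ (n ≥ -5 → lim + 2*tot ≠ 3*n + 1).
Check whether lim > 2*tot + 9 ∧ n ≤ -5 ∧ (n ≥ -5 → lim + 2*tot ≠ 3*n + 1) implies it.
Every state satisfying the precondition satisfies the weakest precondition: the implication holds.
Answer: valid


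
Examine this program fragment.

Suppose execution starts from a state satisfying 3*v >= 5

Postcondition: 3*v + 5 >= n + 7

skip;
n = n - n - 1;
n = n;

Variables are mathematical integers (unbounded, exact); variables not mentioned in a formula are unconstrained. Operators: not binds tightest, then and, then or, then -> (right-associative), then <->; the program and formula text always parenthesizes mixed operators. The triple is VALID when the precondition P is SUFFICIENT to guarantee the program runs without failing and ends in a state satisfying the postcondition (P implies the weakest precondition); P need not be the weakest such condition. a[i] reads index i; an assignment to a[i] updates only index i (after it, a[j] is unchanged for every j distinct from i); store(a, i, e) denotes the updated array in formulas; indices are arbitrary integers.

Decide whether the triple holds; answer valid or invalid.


Working backward. After the program, the postcondition 3*v + 5 >= n + 7 must hold; in canonical form it is 3*v >= n + 2.
Before n := n: 3*v >= n + 2
Before n := n - n - 1: 3*v >= 1
Before skip: 3*v >= 1
The weakest precondition is 3*v >= 1.
Check whether 3*v >= 5 implies it.
Every state satisfying the precondition satisfies the weakest precondition: the implication holds.
Answer: valid


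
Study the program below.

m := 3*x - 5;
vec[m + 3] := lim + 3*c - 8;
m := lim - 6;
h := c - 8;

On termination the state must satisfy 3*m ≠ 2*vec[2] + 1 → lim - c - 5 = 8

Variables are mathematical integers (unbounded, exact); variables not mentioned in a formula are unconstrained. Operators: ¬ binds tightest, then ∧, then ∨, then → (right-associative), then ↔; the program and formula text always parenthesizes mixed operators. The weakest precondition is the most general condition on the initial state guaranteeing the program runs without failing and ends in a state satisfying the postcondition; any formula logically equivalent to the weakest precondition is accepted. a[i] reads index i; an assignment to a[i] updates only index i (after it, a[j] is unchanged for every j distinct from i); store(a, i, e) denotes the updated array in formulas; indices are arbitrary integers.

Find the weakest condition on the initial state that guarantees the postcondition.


Working backward. After the program, the postcondition 3*m ≠ 2*vec[2] + 1 → lim - c - 5 = 8 must hold; in canonical form it is 3*m ≠ 2*vec[2] + 1 → lim = c + 13.
Before h := c - 8: 3*m ≠ 2*vec[2] + 1 → lim = c + 13
Before m := lim - 6: 3*lim ≠ 2*vec[2] + 19 → lim = c + 13
Before vec[m + 3] := lim + 3*c - 8: 3*lim ≠ 2*store(vec, m + 3, 3*c + lim - 8)[2] + 19 → lim = c + 13
Before m := 3*x - 5: 3*lim ≠ 2*store(vec, 3*x - 2, 3*c + lim - 8)[2] + 19 → lim = c + 13
Answer: WP = 3*lim ≠ 2*store(vec, 3*x - 2, 3*c + lim - 8)[2] + 19 → lim = c + 13


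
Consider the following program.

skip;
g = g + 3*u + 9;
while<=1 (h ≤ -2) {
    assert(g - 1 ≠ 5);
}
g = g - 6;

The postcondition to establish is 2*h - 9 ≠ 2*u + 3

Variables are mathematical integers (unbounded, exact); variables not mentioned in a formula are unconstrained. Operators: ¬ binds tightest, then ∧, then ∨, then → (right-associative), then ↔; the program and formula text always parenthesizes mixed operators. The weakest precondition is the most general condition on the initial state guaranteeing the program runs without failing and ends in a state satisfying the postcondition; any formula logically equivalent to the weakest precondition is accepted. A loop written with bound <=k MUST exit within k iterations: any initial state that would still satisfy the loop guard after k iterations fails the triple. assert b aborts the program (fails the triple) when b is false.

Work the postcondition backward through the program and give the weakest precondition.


Working backward. After the program, the postcondition 2*h - 9 ≠ 2*u + 3 must hold; in canonical form it is 2*h ≠ 2*u + 12.
Before g := g - 6: 2*h ≠ 2*u + 12
Before the loop (bound <=1), unroll the exhaustion recursion (WP_0 = exit-now case; WP_j = one more guarded iteration, up to j = 1):
  WP_0: (¬(h ≤ -2)) ∧ 2*h ≠ 2*u + 12
  WP_1: (h ≤ -2 → (g ≠ 6 ∧ (¬(h ≤ -2)) ∧ 2*h ≠ 2*u + 12)) ∧ ((¬(h ≤ -2)) → 2*h ≠ 2*u + 12)
So before the loop: (h ≤ -2 → (g ≠ 6 ∧ (¬(h ≤ -2)) ∧ 2*h ≠ 2*u + 12)) ∧ ((¬(h ≤ -2)) → 2*h ≠ 2*u + 12)
Before g := g + 3*u + 9: (h ≤ -2 → (g + 3*u ≠ -3 ∧ (¬(h ≤ -2)) ∧ 2*h ≠ 2*u + 12)) ∧ ((¬(h ≤ -2)) → 2*h ≠ 2*u + 12)
Before skip: (h ≤ -2 → (g + 3*u ≠ -3 ∧ (¬(h ≤ -2)) ∧ 2*h ≠ 2*u + 12)) ∧ ((¬(h ≤ -2)) → 2*h ≠ 2*u + 12)
Answer: WP = (h ≤ -2 → (g + 3*u ≠ -3 ∧ (¬(h ≤ -2)) ∧ 2*h ≠ 2*u + 12)) ∧ ((¬(h ≤ -2)) → 2*h ≠ 2*u + 12)


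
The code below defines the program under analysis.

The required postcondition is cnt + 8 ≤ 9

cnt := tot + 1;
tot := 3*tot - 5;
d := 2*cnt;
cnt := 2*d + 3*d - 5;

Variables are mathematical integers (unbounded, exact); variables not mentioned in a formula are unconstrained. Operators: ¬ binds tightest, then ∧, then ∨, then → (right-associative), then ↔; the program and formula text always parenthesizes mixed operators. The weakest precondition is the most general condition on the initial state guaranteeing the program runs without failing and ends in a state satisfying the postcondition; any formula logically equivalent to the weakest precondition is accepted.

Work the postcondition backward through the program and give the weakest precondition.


Working backward. After the program, the postcondition cnt + 8 ≤ 9 must hold; in canonical form it is cnt ≤ 1.
Before cnt := 2*d + 3*d - 5: 5*d ≤ 6
Before d := 2*cnt: 10*cnt ≤ 6
Before tot := 3*tot - 5: 10*cnt ≤ 6
Before cnt := tot + 1: 10*tot ≤ -4
Answer: WP = 10*tot ≤ -4


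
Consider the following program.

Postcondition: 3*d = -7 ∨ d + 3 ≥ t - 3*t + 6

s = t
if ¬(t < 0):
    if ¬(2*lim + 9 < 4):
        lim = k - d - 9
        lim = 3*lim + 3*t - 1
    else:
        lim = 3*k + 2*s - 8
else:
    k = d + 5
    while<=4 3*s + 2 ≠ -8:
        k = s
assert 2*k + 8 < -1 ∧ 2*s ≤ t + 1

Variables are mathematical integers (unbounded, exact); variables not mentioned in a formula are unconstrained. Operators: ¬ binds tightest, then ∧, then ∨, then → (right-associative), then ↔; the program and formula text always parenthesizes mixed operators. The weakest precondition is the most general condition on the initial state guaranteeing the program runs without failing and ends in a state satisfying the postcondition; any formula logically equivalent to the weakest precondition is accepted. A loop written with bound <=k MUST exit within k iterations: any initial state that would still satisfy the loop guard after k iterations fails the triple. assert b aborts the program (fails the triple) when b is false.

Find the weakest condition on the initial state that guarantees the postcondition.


Working backward. After the program, the postcondition 3*d = -7 ∨ d + 3 ≥ t - 3*t + 6 must hold; in canonical form it is 3*d = -7 ∨ d + 2*t ≥ 3.
Before assert 2*k + 8 < -1 ∧ 2*s ≤ t + 1: 2*k < -9 ∧ 2*s ≤ t + 1 ∧ (3*d = -7 ∨ d + 2*t ≥ 3)
Then branch requires ((¬(2*lim < -5)) → (2*k < -9 ∧ 2*s ≤ t + 1 ∧ (3*d = -7 ∨ d + 2*t ≥ 3))) ∧ (2*lim < -5 → (2*k < -9 ∧ 2*s ≤ t + 1 ∧ (3*d = -7 ∨ d + 2*t ≥ 3))); else branch requires (3*s ≠ -10 → ((3*s ≠ -10 → ((3*s ≠ -10 → ((3*s ≠ -10 → ((¬(3*s ≠ -10)) ∧ 2*s < -9 ∧ 2*s ≤ t + 1 ∧ (3*d = -7 ∨ d + 2*t ≥ 3))) ∧ ((¬(3*s ≠ -10)) → (2*s < -9 ∧ 2*s ≤ t + 1 ∧ (3*d = -7 ∨ d + 2*t ≥ 3))))) ∧ ((¬(3*s ≠ -10)) → (2*s < -9 ∧ 2*s ≤ t + 1 ∧ (3*d = -7 ∨ d + 2*t ≥ 3))))) ∧ ((¬(3*s ≠ -10)) → (2*s < -9 ∧ 2*s ≤ t + 1 ∧ (3*d = -7 ∨ d + 2*t ≥ 3))))) ∧ ((¬(3*s ≠ -10)) → (2*d < -19 ∧ 2*s ≤ t + 1 ∧ (3*d = -7 ∨ d + 2*t ≥ 3))).
Before the if: ((¬(t < 0)) → (((¬(2*lim < -5)) → (2*k < -9 ∧ 2*s ≤ t + 1 ∧ (3*d = -7 ∨ d + 2*t ≥ 3))) ∧ (2*lim < -5 → (2*k < -9 ∧ 2*s ≤ t + 1 ∧ (3*d = -7 ∨ d + 2*t ≥ 3))))) ∧ (t < 0 → ((3*s ≠ -10 → ((3*s ≠ -10 → ((3*s ≠ -10 → ((3*s ≠ -10 → ((¬(3*s ≠ -10)) ∧ 2*s < -9 ∧ 2*s ≤ t + 1 ∧ (3*d = -7 ∨ d + 2*t ≥ 3))) ∧ ((¬(3*s ≠ -10)) → (2*s < -9 ∧ 2*s ≤ t + 1 ∧ (3*d = -7 ∨ d + 2*t ≥ 3))))) ∧ ((¬(3*s ≠ -10)) → (2*s < -9 ∧ 2*s ≤ t + 1 ∧ (3*d = -7 ∨ d + 2*t ≥ 3))))) ∧ ((¬(3*s ≠ -10)) → (2*s < -9 ∧ 2*s ≤ t + 1 ∧ (3*d = -7 ∨ d + 2*t ≥ 3))))) ∧ ((¬(3*s ≠ -10)) → (2*d < -19 ∧ 2*s ≤ t + 1 ∧ (3*d = -7 ∨ d + 2*t ≥ 3)))))
Before s := t: ((¬(t < 0)) → (((¬(2*lim < -5)) → (2*k < -9 ∧ t ≤ 1 ∧ (3*d = -7 ∨ d + 2*t ≥ 3))) ∧ (2*lim < -5 → (2*k < -9 ∧ t ≤ 1 ∧ (3*d = -7 ∨ d + 2*t ≥ 3))))) ∧ (t < 0 → ((3*t ≠ -10 → ((3*t ≠ -10 → ((3*t ≠ -10 → ((3*t ≠ -10 → ((¬(3*t ≠ -10)) ∧ 2*t < -9 ∧ t ≤ 1 ∧ (3*d = -7 ∨ d + 2*t ≥ 3))) ∧ ((¬(3*t ≠ -10)) → (2*t < -9 ∧ t ≤ 1 ∧ (3*d = -7 ∨ d + 2*t ≥ 3))))) ∧ ((¬(3*t ≠ -10)) → (2*t < -9 ∧ t ≤ 1 ∧ (3*d = -7 ∨ d + 2*t ≥ 3))))) ∧ ((¬(3*t ≠ -10)) → (2*t < -9 ∧ t ≤ 1 ∧ (3*d = -7 ∨ d + 2*t ≥ 3))))) ∧ ((¬(3*t ≠ -10)) → (2*d < -19 ∧ t ≤ 1 ∧ (3*d = -7 ∨ d + 2*t ≥ 3)))))
Answer: WP = ((¬(t < 0)) → (((¬(2*lim < -5)) → (2*k < -9 ∧ t ≤ 1 ∧ (3*d = -7 ∨ d + 2*t ≥ 3))) ∧ (2*lim < -5 → (2*k < -9 ∧ t ≤ 1 ∧ (3*d = -7 ∨ d + 2*t ≥ 3))))) ∧ (t < 0 → ((3*t ≠ -10 → ((3*t ≠ -10 → ((3*t ≠ -10 → ((3*t ≠ -10 → ((¬(3*t ≠ -10)) ∧ 2*t < -9 ∧ t ≤ 1 ∧ (3*d = -7 ∨ d + 2*t ≥ 3))) ∧ ((¬(3*t ≠ -10)) → (2*t < -9 ∧ t ≤ 1 ∧ (3*d = -7 ∨ d + 2*t ≥ 3))))) ∧ ((¬(3*t ≠ -10)) → (2*t < -9 ∧ t ≤ 1 ∧ (3*d = -7 ∨ d + 2*t ≥ 3))))) ∧ ((¬(3*t ≠ -10)) → (2*t < -9 ∧ t ≤ 1 ∧ (3*d = -7 ∨ d + 2*t ≥ 3))))) ∧ ((¬(3*t ≠ -10)) → (2*d < -19 ∧ t ≤ 1 ∧ (3*d = -7 ∨ d + 2*t ≥ 3)))))


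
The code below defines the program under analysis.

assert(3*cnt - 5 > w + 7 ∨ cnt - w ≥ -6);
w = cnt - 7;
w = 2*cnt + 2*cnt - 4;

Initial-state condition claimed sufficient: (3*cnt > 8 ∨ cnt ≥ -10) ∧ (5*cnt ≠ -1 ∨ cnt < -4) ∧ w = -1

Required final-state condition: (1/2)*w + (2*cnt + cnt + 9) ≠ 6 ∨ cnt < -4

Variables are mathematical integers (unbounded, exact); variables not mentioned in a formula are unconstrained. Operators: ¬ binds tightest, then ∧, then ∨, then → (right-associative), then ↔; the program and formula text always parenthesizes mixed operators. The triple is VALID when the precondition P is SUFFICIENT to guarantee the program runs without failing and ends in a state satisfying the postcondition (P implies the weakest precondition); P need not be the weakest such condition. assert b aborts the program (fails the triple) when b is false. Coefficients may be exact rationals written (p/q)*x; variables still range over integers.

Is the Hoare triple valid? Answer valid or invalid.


Working backward. After the program, the postcondition (1/2)*w + (2*cnt + cnt + 9) ≠ 6 ∨ cnt < -4 must hold; in canonical form it is 3*cnt + (1/2)*w ≠ -3 ∨ cnt < -4.
Before w := 2*cnt + 2*cnt - 4: 5*cnt ≠ -1 ∨ cnt < -4
Before w := cnt - 7: 5*cnt ≠ -1 ∨ cnt < -4
Before assert 3*cnt - 5 > w + 7 ∨ cnt - w ≥ -6: (3*cnt > w + 12 ∨ cnt ≥ w - 6) ∧ (5*cnt ≠ -1 ∨ cnt < -4)
The weakest precondition is (3*cnt > w + 12 ∨ cnt ≥ w - 6) ∧ (5*cnt ≠ -1 ∨ cnt < -4).
Check whether (3*cnt > 8 ∨ cnt ≥ -10) ∧ (5*cnt ≠ -1 ∨ cnt < -4) ∧ w = -1 implies it.
Countermodel: at the initial state cnt = -8, w = -1, the precondition holds but the weakest precondition fails.
Answer: invalid


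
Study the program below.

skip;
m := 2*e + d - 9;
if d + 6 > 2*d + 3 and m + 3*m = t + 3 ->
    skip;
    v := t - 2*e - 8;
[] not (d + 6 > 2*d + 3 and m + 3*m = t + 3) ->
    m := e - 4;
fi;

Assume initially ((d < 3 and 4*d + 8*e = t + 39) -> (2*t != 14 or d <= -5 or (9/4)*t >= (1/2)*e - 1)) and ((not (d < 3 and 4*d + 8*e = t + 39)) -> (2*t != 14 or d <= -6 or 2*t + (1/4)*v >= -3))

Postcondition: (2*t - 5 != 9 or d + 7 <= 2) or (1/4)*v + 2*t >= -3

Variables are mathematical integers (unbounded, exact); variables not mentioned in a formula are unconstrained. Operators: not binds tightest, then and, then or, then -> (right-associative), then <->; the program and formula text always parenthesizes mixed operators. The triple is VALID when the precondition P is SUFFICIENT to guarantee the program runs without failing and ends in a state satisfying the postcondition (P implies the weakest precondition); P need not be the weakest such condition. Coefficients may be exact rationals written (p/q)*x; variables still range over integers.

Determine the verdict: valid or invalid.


Working backward. After the program, the postcondition (2*t - 5 != 9 or d + 7 <= 2) or (1/4)*v + 2*t >= -3 must hold; in canonical form it is 2*t != 14 or d <= -5 or 2*t + (1/4)*v >= -3.
Then branch requires 2*t != 14 or d <= -5 or (9/4)*t >= (1/2)*e - 1; else branch requires 2*t != 14 or d <= -5 or 2*t + (1/4)*v >= -3.
Before the if: ((d < 3 and 4*m = t + 3) -> (2*t != 14 or d <= -5 or (9/4)*t >= (1/2)*e - 1)) and ((not (d < 3 and 4*m = t + 3)) -> (2*t != 14 or d <= -5 or 2*t + (1/4)*v >= -3))
Before m := 2*e + d - 9: ((d < 3 and 4*d + 8*e = t + 39) -> (2*t != 14 or d <= -5 or (9/4)*t >= (1/2)*e - 1)) and ((not (d < 3 and 4*d + 8*e = t + 39)) -> (2*t != 14 or d <= -5 or 2*t + (1/4)*v >= -3))
Before skip: ((d < 3 and 4*d + 8*e = t + 39) -> (2*t != 14 or d <= -5 or (9/4)*t >= (1/2)*e - 1)) and ((not (d < 3 and 4*d + 8*e = t + 39)) -> (2*t != 14 or d <= -5 or 2*t + (1/4)*v >= -3))
The weakest precondition is ((d < 3 and 4*d + 8*e = t + 39) -> (2*t != 14 or d <= -5 or (9/4)*t >= (1/2)*e - 1)) and ((not (d < 3 and 4*d + 8*e = t + 39)) -> (2*t != 14 or d <= -5 or 2*t + (1/4)*v >= -3)).
Check whether ((d < 3 and 4*d + 8*e = t + 39) -> (2*t != 14 or d <= -5 or (9/4)*t >= (1/2)*e - 1)) and ((not (d < 3 and 4*d + 8*e = t + 39)) -> (2*t != 14 or d <= -6 or 2*t + (1/4)*v >= -3)) implies it.
Every state satisfying the precondition satisfies the weakest precondition: the implication holds.
Answer: valid


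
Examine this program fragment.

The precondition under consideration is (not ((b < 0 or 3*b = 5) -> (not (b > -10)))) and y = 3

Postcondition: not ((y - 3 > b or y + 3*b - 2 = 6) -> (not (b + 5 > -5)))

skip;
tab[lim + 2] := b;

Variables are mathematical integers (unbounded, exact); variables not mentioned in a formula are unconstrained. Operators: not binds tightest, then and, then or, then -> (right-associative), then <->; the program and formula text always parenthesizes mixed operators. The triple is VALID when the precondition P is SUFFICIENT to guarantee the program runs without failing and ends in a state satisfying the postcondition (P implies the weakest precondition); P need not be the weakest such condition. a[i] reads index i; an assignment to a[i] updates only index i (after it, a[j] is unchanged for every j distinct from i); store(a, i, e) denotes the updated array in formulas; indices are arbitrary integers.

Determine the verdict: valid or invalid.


Working backward. After the program, the postcondition not ((y - 3 > b or y + 3*b - 2 = 6) -> (not (b + 5 > -5))) must hold; in canonical form it is not ((y > b + 3 or 3*b + y = 8) -> (not (b > -10))).
Before tab[lim + 2] := b: not ((y > b + 3 or 3*b + y = 8) -> (not (b > -10)))
Before skip: not ((y > b + 3 or 3*b + y = 8) -> (not (b > -10)))
The weakest precondition is not ((y > b + 3 or 3*b + y = 8) -> (not (b > -10))).
Check whether (not ((b < 0 or 3*b = 5) -> (not (b > -10)))) and y = 3 implies it.
Every state satisfying the precondition satisfies the weakest precondition: the implication holds.
Answer: valid


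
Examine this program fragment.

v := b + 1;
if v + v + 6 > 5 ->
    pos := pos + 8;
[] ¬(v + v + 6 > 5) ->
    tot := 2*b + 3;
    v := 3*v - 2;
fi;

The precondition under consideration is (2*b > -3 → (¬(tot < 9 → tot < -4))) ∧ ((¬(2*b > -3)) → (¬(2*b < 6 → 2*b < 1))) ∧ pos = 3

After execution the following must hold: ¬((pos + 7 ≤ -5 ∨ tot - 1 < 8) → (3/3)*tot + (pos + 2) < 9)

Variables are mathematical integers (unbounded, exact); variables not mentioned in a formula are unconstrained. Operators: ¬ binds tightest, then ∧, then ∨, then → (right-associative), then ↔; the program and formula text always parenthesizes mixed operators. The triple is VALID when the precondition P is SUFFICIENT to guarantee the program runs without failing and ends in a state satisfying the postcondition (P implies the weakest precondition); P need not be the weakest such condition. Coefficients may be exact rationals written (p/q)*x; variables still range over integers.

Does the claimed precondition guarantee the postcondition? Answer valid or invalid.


Working backward. After the program, the postcondition ¬((pos + 7 ≤ -5 ∨ tot - 1 < 8) → (3/3)*tot + (pos + 2) < 9) must hold; in canonical form it is ¬((pos ≤ -12 ∨ tot < 9) → pos + tot < 7).
Then branch requires ¬((pos ≤ -20 ∨ tot < 9) → pos + tot < -1); else branch requires ¬((pos ≤ -12 ∨ 2*b < 6) → 2*b + pos < 4).
Before the if: (2*v > -1 → (¬((pos ≤ -20 ∨ tot < 9) → pos + tot < -1))) ∧ ((¬(2*v > -1)) → (¬((pos ≤ -12 ∨ 2*b < 6) → 2*b + pos < 4)))
Before v := b + 1: (2*b > -3 → (¬((pos ≤ -20 ∨ tot < 9) → pos + tot < -1))) ∧ ((¬(2*b > -3)) → (¬((pos ≤ -12 ∨ 2*b < 6) → 2*b + pos < 4)))
The weakest precondition is (2*b > -3 → (¬((pos ≤ -20 ∨ tot < 9) → pos + tot < -1))) ∧ ((¬(2*b > -3)) → (¬((pos ≤ -12 ∨ 2*b < 6) → 2*b + pos < 4))).
Check whether (2*b > -3 → (¬(tot < 9 → tot < -4))) ∧ ((¬(2*b > -3)) → (¬(2*b < 6 → 2*b < 1))) ∧ pos = 3 implies it.
Every state satisfying the precondition satisfies the weakest precondition: the implication holds.
Answer: valid


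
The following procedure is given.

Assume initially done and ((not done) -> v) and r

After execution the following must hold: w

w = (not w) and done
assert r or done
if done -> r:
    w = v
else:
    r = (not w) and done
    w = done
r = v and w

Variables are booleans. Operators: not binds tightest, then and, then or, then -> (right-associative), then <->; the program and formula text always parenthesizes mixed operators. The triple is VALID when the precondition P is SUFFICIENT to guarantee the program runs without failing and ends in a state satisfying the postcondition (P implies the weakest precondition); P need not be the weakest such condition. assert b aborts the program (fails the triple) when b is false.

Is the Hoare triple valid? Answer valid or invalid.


Working backward. After the program, w must hold.
Before r := v and w: w
Then branch requires v; else branch requires done.
Before the if: ((done -> r) -> v) and ((not (done -> r)) -> done)
Before assert r or done: (r or done) and ((done -> r) -> v) and ((not (done -> r)) -> done)
Before w := (not w) and done: (r or done) and ((done -> r) -> v) and ((not (done -> r)) -> done)
The weakest precondition is (r or done) and ((done -> r) -> v) and ((not (done -> r)) -> done).
Check whether done and ((not done) -> v) and r implies it.
Countermodel: at the initial state done = true, r = true, v = false, the precondition holds but the weakest precondition fails.
Answer: invalid


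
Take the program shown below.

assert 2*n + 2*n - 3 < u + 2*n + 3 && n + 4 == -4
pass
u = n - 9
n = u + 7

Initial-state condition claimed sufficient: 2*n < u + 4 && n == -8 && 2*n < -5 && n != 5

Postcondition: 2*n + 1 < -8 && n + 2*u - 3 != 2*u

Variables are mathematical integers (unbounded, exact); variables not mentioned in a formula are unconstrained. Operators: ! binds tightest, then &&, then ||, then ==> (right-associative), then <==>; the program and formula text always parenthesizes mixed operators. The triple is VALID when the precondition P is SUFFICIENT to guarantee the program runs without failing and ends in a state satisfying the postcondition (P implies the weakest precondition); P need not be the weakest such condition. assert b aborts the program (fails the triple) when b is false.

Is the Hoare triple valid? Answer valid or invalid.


Working backward. After the program, the postcondition 2*n + 1 < -8 && n + 2*u - 3 != 2*u must hold; in canonical form it is 2*n < -9 && n != 3.
Before n := u + 7: 2*u < -23 && u != -4
Before u := n - 9: 2*n < -5 && n != 5
Before skip: 2*n < -5 && n != 5
Before assert 2*n + 2*n - 3 < u + 2*n + 3 && n + 4 == -4: 2*n < u + 6 && n == -8 && 2*n < -5 && n != 5
The weakest precondition is 2*n < u + 6 && n == -8 && 2*n < -5 && n != 5.
Check whether 2*n < u + 4 && n == -8 && 2*n < -5 && n != 5 implies it.
Every state satisfying the precondition satisfies the weakest precondition: the implication holds.
Answer: valid


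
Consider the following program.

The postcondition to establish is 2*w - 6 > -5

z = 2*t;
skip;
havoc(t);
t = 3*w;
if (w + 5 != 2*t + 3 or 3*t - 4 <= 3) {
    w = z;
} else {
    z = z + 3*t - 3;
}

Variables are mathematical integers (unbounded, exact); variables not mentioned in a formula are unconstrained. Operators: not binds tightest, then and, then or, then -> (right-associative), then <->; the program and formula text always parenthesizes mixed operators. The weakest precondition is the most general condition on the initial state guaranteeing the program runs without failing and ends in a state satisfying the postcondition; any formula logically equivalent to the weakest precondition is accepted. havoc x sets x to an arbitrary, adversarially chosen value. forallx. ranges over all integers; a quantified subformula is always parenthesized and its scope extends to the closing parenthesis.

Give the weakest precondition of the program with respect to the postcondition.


Working backward. After the program, the postcondition 2*w - 6 > -5 must hold; in canonical form it is 2*w > 1.
Then branch requires 2*z > 1; else branch requires 2*w > 1.
Before the if: ((w != 2*t - 2 or 3*t <= 7) -> 2*z > 1) and ((not (w != 2*t - 2 or 3*t <= 7)) -> 2*w > 1)
Before t := 3*w: ((5*w != 2 or 9*w <= 7) -> 2*z > 1) and ((not (5*w != 2 or 9*w <= 7)) -> 2*w > 1)
Before havoc t: ((5*w != 2 or 9*w <= 7) -> 2*z > 1) and ((not (5*w != 2 or 9*w <= 7)) -> 2*w > 1)
Before skip: ((5*w != 2 or 9*w <= 7) -> 2*z > 1) and ((not (5*w != 2 or 9*w <= 7)) -> 2*w > 1)
Before z := 2*t: ((5*w != 2 or 9*w <= 7) -> 4*t > 1) and ((not (5*w != 2 or 9*w <= 7)) -> 2*w > 1)
Answer: WP = ((5*w != 2 or 9*w <= 7) -> 4*t > 1) and ((not (5*w != 2 or 9*w <= 7)) -> 2*w > 1)


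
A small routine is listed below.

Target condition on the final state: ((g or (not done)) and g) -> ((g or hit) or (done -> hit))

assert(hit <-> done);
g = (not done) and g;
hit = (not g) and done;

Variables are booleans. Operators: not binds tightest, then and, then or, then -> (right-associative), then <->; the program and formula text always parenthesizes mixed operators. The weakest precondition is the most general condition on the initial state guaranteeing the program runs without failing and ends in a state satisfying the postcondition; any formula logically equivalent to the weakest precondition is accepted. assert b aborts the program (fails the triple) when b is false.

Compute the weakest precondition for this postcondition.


Working backward. After the program, the postcondition ((g or (not done)) and g) -> ((g or hit) or (done -> hit)) must hold; in canonical form it is ((g or (not done)) and g) -> (g or hit or (done -> hit)).
Before hit := (not g) and done: ((g or (not done)) and g) -> (g or ((not g) and done) or (done -> ((not g) and done)))
Before g := (not done) and g: ((((not done) and g) or (not done)) and (not done) and g) -> (((not done) and g) or ((not ((not done) and g)) and done) or (done -> ((not ((not done) and g)) and done)))
Before assert hit <-> done: (hit <-> done) and (((((not done) and g) or (not done)) and (not done) and g) -> (((not done) and g) or ((not ((not done) and g)) and done) or (done -> ((not ((not done) and g)) and done))))
Answer: WP = (hit <-> done) and (((((not done) and g) or (not done)) and (not done) and g) -> (((not done) and g) or ((not ((not done) and g)) and done) or (done -> ((not ((not done) and g)) and done))))


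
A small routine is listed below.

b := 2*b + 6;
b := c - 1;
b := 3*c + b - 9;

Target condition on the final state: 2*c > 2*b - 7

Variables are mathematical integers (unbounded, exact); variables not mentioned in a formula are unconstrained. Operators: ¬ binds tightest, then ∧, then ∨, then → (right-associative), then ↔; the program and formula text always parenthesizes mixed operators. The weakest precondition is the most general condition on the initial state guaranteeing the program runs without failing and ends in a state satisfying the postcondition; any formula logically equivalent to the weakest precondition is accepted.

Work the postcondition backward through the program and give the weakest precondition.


Working backward. After the program, 2*c > 2*b - 7 must hold.
Before b := 3*c + b - 9: 2*b + 4*c < 25
Before b := c - 1: 6*c < 27
Before b := 2*b + 6: 6*c < 27
Answer: WP = 6*c < 27


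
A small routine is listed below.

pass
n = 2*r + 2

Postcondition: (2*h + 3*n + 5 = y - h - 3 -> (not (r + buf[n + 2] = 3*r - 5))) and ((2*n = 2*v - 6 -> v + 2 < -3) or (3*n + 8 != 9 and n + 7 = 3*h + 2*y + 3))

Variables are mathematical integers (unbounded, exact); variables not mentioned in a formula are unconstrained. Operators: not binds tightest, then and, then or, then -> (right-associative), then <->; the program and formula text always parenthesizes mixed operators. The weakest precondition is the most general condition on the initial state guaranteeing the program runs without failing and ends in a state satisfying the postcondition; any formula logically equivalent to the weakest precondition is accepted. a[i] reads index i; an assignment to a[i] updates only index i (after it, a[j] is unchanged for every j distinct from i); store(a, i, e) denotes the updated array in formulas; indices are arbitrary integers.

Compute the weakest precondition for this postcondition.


Working backward. After the program, the postcondition (2*h + 3*n + 5 = y - h - 3 -> (not (r + buf[n + 2] = 3*r - 5))) and ((2*n = 2*v - 6 -> v + 2 < -3) or (3*n + 8 != 9 and n + 7 = 3*h + 2*y + 3)) must hold; in canonical form it is (3*h + 3*n = y - 8 -> (not (buf[n + 2] = 2*r - 5))) and ((2*n = 2*v - 6 -> v < -5) or (3*n != 1 and n = 3*h + 2*y - 4)).
Before n := 2*r + 2: (3*h + 6*r = y - 14 -> (not (buf[2*r + 4] = 2*r - 5))) and ((4*r = 2*v - 10 -> v < -5) or (6*r != -5 and 2*r = 3*h + 2*y - 6))
Before skip: (3*h + 6*r = y - 14 -> (not (buf[2*r + 4] = 2*r - 5))) and ((4*r = 2*v - 10 -> v < -5) or (6*r != -5 and 2*r = 3*h + 2*y - 6))
Answer: WP = (3*h + 6*r = y - 14 -> (not (buf[2*r + 4] = 2*r - 5))) and ((4*r = 2*v - 10 -> v < -5) or (6*r != -5 and 2*r = 3*h + 2*y - 6))
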